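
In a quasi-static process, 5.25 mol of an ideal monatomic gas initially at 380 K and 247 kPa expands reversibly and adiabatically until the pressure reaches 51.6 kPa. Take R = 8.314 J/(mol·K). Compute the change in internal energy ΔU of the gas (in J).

V₁ = nRT₁/P₁ = 5.25×8.314×380/247 = 67.2 L.
Adiabatic: T₂/T₁ = (P₂/P₁)^((γ−1)/γ) ⇒ T₂ = 380×(0.209)^0.400 = 203 K; V₂ = 172 L.
For an ideal gas ΔU = nCvΔT with Cv = (3/2)R = 12.5 J/(mol·K).
ΔU = 5.25×12.5×(203−380) = -11600 J.

-11600 J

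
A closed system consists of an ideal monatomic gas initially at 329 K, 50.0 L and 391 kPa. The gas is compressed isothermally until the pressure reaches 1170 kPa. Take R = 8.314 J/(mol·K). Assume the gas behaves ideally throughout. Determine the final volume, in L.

16.7 L

Isothermal: T stays 329 K; PV = const ⇒ V₂ = 16.7 L, P₂ = 1170 kPa.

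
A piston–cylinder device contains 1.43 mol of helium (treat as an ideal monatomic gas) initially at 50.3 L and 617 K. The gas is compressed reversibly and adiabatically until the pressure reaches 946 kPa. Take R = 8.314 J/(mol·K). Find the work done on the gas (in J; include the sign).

12200 J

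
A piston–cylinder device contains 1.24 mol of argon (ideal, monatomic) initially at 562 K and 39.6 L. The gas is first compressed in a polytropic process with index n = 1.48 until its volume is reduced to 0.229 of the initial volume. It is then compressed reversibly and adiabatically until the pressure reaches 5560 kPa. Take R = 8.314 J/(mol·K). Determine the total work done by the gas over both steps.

-26400 J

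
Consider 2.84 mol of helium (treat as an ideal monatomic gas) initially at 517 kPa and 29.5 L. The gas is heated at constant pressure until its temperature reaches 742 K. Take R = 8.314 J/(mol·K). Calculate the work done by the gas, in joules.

T₁ = P₁V₁/(nR) = 517×29.5/(2.84×8.314) = 646 K.
Isobaric: P stays 517 kPa; V/T = const ⇒ T₂ = 742 K, V₂ = 33.9 L.
W = PΔV = 517×(33.9−29.5) kPa·L = 2270 J.

2270 J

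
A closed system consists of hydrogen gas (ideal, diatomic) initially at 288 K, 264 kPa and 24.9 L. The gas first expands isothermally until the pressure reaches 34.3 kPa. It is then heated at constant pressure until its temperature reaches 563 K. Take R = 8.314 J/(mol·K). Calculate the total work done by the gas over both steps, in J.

19700 J

n = P₁V₁/(RT₁) = 264×24.9/(8.314×288) = 2.75 mol.
Step 1 — Isothermal: T stays 288 K; PV = const ⇒ V₂ = 192 L, P₂ = 34.3 kPa.
ΔU = 0 (ideal gas, T constant).
W = nRT ln(V₂/V₁) = 2.75×8.314×288×ln(7.70) = 13400 J.
Q = ΔU + W = 13400 J.
State after step 1: P = 34.3 kPa, V = 192 L, T = 288 K.
Step 2 — Isobaric: P stays 34.3 kPa; V/T = const ⇒ T₂ = 563 K, V₂ = 375 L.
W = PΔV = 34.3×(375−192) kPa·L = 6280 J.
ΔU = nCvΔT = 2.75×20.8×(563−288) = 15700 J.
Q = ΔU + W = nCpΔT = 22000 J.
Net over both steps: W = 19700 J, Q = 35400 J, ΔU = 15700 J.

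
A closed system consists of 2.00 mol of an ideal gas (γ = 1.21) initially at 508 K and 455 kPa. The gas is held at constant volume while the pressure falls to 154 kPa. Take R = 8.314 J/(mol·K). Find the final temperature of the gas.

172 K

V₁ = nRT₁/P₁ = 2.00×8.314×508/455 = 18.6 L.
Isochoric: V stays 18.6 L; P/T = const ⇒ T₂ = 172 K, P₂ = 154 kPa.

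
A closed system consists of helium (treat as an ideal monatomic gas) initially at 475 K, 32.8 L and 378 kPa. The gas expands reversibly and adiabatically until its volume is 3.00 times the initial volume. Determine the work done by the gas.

n = P₁V₁/(RT₁) = 378×32.8/(8.314×475) = 3.14 mol.
Adiabatic: TV^(γ−1) = const ⇒ T₂ = 475×(0.333)^0.667 = 228 K; PV^γ = const ⇒ P₂ = 60.6 kPa.
ΔU = nCvΔT = 3.14×12.5×(228−475) = -9660 J.
Q = 0 for an adiabatic process, so W = −ΔU = 9660 J.

9660 J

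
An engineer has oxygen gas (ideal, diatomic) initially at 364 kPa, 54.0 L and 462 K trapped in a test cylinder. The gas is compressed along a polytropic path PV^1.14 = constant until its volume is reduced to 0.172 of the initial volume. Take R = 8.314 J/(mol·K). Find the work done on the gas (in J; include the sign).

39200 J

n = P₁V₁/(RT₁) = 364×54.0/(8.314×462) = 5.12 mol.
Polytropic n=1.14: T₂ = T₁(V₁/V₂)^(n−1) = 462×(5.81)^0.14 = 591 K; P₂ = P₁(V₁/V₂)^n = 2710 kPa.
W = (P₁V₁−P₂V₂)/(n−1) = (364×54.0−2710×9.29)/0.14 = -39200 J.
Work done on the gas = −W_by = 39200 J.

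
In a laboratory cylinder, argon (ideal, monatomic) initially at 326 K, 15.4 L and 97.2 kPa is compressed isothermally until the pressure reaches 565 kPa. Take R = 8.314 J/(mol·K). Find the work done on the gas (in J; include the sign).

n = P₁V₁/(RT₁) = 97.2×15.4/(8.314×326) = 0.552 mol.
Isothermal: T stays 326 K; PV = const ⇒ V₂ = 2.65 L, P₂ = 565 kPa.
W = nRT ln(V₂/V₁) = 0.552×8.314×326×ln(0.172) = -2630 J.
Work done on the gas = −W_by = 2630 J.

2630 J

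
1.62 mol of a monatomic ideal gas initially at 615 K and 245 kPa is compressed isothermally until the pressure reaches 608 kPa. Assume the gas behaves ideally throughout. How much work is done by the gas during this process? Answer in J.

V₁ = nRT₁/P₁ = 1.62×8.314×615/245 = 33.8 L.
Isothermal: T stays 615 K; PV = const ⇒ V₂ = 13.6 L, P₂ = 608 kPa.
W = nRT ln(V₂/V₁) = 1.62×8.314×615×ln(0.403) = -7530 J.

-7530 J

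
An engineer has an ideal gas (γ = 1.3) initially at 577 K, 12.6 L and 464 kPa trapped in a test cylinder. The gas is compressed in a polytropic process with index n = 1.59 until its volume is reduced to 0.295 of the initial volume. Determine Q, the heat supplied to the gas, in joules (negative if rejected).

10100 J

n = P₁V₁/(RT₁) = 464×12.6/(8.314×577) = 1.22 mol.
Polytropic n=1.59: T₂ = T₁(V₁/V₂)^(n−1) = 577×(3.39)^0.59 = 1190 K; P₂ = P₁(V₁/V₂)^n = 3230 kPa.
W = (P₁V₁−P₂V₂)/(n−1) = (464×12.6−3230×3.72)/0.59 = -10500 J.
ΔU = nCvΔT = 1.22×27.7×(1190−577) = 20600 J.
Q = ΔU + W = 10100 J.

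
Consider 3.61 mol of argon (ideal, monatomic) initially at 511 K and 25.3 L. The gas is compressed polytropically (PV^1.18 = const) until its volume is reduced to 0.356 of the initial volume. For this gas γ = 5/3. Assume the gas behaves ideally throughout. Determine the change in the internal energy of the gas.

P₁ = nRT₁/V₁ = 3.61×8.314×511/25.3 = 606 kPa.
Polytropic n=1.18: T₂ = T₁(V₁/V₂)^(n−1) = 511×(2.81)^0.18 = 615 K; P₂ = P₁(V₁/V₂)^n = 2050 kPa.
For an ideal gas ΔU = nCvΔT with Cv = (3/2)R = 12.5 J/(mol·K).
ΔU = 3.61×12.5×(615−511) = 4700 J.

4700 J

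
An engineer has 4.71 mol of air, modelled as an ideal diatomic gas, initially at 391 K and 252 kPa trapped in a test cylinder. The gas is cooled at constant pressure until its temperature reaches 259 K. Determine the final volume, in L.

40.2 L

V₁ = nRT₁/P₁ = 4.71×8.314×391/252 = 60.8 L.
Isobaric: P stays 252 kPa; V/T = const ⇒ T₂ = 259 K, V₂ = 40.2 L.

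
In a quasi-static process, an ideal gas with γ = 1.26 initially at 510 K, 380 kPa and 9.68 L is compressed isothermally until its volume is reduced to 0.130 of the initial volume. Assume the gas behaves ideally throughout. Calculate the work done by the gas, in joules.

-7500 J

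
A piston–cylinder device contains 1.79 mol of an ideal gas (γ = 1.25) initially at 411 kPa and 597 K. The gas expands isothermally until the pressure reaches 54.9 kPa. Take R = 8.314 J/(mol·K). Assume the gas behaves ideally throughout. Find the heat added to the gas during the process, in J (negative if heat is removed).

V₁ = nRT₁/P₁ = 1.79×8.314×597/411 = 21.6 L.
Isothermal: T stays 597 K; PV = const ⇒ V₂ = 162 L, P₂ = 54.9 kPa.
ΔU = 0 (ideal gas, T constant).
W = nRT ln(V₂/V₁) = 1.79×8.314×597×ln(7.49) = 17900 J.
Q = ΔU + W = 17900 J.

17900 J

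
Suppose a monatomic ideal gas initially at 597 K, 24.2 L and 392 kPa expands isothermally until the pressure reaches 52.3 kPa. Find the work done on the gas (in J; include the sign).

n = P₁V₁/(RT₁) = 392×24.2/(8.314×597) = 1.91 mol.
Isothermal: T stays 597 K; PV = const ⇒ V₂ = 181 L, P₂ = 52.3 kPa.
W = nRT ln(V₂/V₁) = 1.91×8.314×597×ln(7.50) = 19100 J.
Work done on the gas = −W_by = -19100 J.

-19100 J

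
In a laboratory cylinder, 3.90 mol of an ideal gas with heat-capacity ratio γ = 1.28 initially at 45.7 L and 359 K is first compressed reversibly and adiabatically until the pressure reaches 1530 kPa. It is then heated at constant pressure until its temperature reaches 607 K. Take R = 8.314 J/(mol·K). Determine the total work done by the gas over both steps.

-17500 J

P₁ = nRT₁/V₁ = 3.90×8.314×359/45.7 = 255 kPa.
Step 1 — Adiabatic: T₂/T₁ = (P₂/P₁)^((γ−1)/γ) ⇒ T₂ = 359×(6.01)^0.219 = 531 K; V₂ = 11.3 L.
ΔU = nCvΔT = 3.90×29.7×(531−359) = 20000 J.
Q = 0 for an adiabatic process, so W = −ΔU = -20000 J.
State after step 1: P = 1530 kPa, V = 11.3 L, T = 531 K.
Step 2 — Isobaric: P stays 1530 kPa; V/T = const ⇒ T₂ = 607 K, V₂ = 12.9 L.
W = PΔV = 1530×(12.9−11.3) kPa·L = 2450 J.
ΔU = nCvΔT = 3.90×29.7×(607−531) = 8750 J.
Q = ΔU + W = nCpΔT = 11200 J.
Net over both steps: W = -17500 J, Q = 11200 J, ΔU = 28700 J.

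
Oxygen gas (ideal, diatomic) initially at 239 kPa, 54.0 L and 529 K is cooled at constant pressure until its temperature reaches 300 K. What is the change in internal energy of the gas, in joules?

n = P₁V₁/(RT₁) = 239×54.0/(8.314×529) = 2.93 mol.
Isobaric: P stays 239 kPa; V/T = const ⇒ T₂ = 300 K, V₂ = 30.6 L.
For an ideal gas ΔU = nCvΔT with Cv = (5/2)R = 20.8 J/(mol·K).
ΔU = 2.93×20.8×(300−529) = -14000 J.

-14000 J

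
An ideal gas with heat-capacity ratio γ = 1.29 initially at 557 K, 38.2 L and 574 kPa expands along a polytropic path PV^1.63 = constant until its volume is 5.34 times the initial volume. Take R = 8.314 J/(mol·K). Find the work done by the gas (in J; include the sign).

n = P₁V₁/(RT₁) = 574×38.2/(8.314×557) = 4.73 mol.
Polytropic n=1.63: T₂ = T₁(V₁/V₂)^(n−1) = 557×(0.187)^0.63 = 194 K; P₂ = P₁(V₁/V₂)^n = 37.4 kPa.
W = (P₁V₁−P₂V₂)/(n−1) = (574×38.2−37.4×204)/0.63 = 22700 J.

22700 J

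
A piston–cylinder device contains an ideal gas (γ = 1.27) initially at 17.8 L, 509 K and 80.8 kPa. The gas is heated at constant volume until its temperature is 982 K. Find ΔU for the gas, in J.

n = P₁V₁/(RT₁) = 80.8×17.8/(8.314×509) = 0.340 mol.
Isochoric: V stays 17.8 L; P/T = const ⇒ T₂ = 982 K, P₂ = 156 kPa.
For an ideal gas ΔU = nCvΔT with Cv = R/(γ−1) = 30.8 J/(mol·K).
ΔU = 0.340×30.8×(982−509) = 4950 J.

4950 J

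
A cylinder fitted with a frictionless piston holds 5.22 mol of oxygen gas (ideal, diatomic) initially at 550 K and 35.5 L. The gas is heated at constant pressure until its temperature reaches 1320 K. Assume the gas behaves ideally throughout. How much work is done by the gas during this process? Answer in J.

P₁ = nRT₁/V₁ = 5.22×8.314×550/35.5 = 672 kPa.
Isobaric: P stays 672 kPa; V/T = const ⇒ T₂ = 1320 K, V₂ = 85.2 L.
W = PΔV = 672×(85.2−35.5) kPa·L = 33400 J.

33400 J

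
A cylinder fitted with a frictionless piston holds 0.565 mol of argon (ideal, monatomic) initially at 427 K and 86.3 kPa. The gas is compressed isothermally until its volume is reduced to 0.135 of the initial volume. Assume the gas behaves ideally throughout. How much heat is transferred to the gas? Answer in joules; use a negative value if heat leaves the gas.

V₁ = nRT₁/P₁ = 0.565×8.314×427/86.3 = 23.2 L.
Isothermal: T stays 427 K; PV = const ⇒ V₂ = 3.14 L, P₂ = 639 kPa.
ΔU = 0 (ideal gas, T constant).
W = nRT ln(V₂/V₁) = 0.565×8.314×427×ln(0.135) = -4020 J.
Q = ΔU + W = -4020 J.

-4020 J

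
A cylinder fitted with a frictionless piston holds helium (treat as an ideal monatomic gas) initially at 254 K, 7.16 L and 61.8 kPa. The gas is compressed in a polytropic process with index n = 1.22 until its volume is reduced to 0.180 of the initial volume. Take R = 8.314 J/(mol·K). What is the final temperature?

370 K

Polytropic n=1.22: T₂ = T₁(V₁/V₂)^(n−1) = 254×(5.56)^0.22 = 370 K; P₂ = P₁(V₁/V₂)^n = 501 kPa.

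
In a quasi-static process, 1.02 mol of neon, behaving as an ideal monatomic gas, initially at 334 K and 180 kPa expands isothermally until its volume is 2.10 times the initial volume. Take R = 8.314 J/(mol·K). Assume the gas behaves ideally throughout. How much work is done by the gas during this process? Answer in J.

V₁ = nRT₁/P₁ = 1.02×8.314×334/180 = 15.7 L.
Isothermal: T stays 334 K; PV = const ⇒ V₂ = 33.0 L, P₂ = 85.7 kPa.
W = nRT ln(V₂/V₁) = 1.02×8.314×334×ln(2.10) = 2100 J.

2100 J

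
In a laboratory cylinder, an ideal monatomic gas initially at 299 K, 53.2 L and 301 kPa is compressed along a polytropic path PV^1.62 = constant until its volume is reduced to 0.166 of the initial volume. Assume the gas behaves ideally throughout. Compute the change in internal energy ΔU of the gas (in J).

n = P₁V₁/(RT₁) = 301×53.2/(8.314×299) = 6.44 mol.
Polytropic n=1.62: T₂ = T₁(V₁/V₂)^(n−1) = 299×(6.02)^0.62 = 910 K; P₂ = P₁(V₁/V₂)^n = 5520 kPa.
For an ideal gas ΔU = nCvΔT with Cv = (3/2)R = 12.5 J/(mol·K).
ΔU = 6.44×12.5×(910−299) = 49100 J.

49100 J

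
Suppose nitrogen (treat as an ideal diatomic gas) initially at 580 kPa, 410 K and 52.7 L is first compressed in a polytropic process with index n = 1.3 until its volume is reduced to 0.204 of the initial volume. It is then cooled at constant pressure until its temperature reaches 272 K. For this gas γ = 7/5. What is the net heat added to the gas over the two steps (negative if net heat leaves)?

-117000 J

n = P₁V₁/(RT₁) = 580×52.7/(8.314×410) = 8.97 mol.
Step 1 — Polytropic n=1.3: T₂ = T₁(V₁/V₂)^(n−1) = 410×(4.90)^0.30 = 661 K; P₂ = P₁(V₁/V₂)^n = 4580 kPa.
W = (P₁V₁−P₂V₂)/(n−1) = (580×52.7−4580×10.8)/0.30 = -62300 J.
ΔU = nCvΔT = 8.97×20.8×(661−410) = 46700 J.
Q = ΔU + W = -15600 J.
State after step 1: P = 4580 kPa, V = 10.8 L, T = 661 K.
Step 2 — Isobaric: P stays 4580 kPa; V/T = const ⇒ T₂ = 272 K, V₂ = 4.43 L.
W = PΔV = 4580×(4.43−10.8) kPa·L = -29000 J.
ΔU = nCvΔT = 8.97×20.8×(272−661) = -72400 J.
Q = ΔU + W = nCpΔT = -101000 J.
Net over both steps: W = -91200 J, Q = -117000 J, ΔU = -25700 J.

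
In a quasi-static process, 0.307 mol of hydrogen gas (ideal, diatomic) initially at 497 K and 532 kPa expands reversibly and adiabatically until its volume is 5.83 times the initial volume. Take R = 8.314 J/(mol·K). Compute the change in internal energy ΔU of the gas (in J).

-1600 J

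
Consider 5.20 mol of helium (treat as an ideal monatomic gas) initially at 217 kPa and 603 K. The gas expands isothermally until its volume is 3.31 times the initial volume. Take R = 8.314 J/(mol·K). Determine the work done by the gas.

31200 J

V₁ = nRT₁/P₁ = 5.20×8.314×603/217 = 120 L.
Isothermal: T stays 603 K; PV = const ⇒ V₂ = 398 L, P₂ = 65.6 kPa.
W = nRT ln(V₂/V₁) = 5.20×8.314×603×ln(3.31) = 31200 J.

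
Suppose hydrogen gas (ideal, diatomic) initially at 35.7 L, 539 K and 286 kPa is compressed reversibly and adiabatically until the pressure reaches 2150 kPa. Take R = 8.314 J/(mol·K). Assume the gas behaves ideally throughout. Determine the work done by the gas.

-19900 J

n = P₁V₁/(RT₁) = 286×35.7/(8.314×539) = 2.28 mol.
Adiabatic: T₂/T₁ = (P₂/P₁)^((γ−1)/γ) ⇒ T₂ = 539×(7.52)^0.286 = 959 K; V₂ = 8.45 L.
ΔU = nCvΔT = 2.28×20.8×(959−539) = 19900 J.
Q = 0 for an adiabatic process, so W = −ΔU = -19900 J.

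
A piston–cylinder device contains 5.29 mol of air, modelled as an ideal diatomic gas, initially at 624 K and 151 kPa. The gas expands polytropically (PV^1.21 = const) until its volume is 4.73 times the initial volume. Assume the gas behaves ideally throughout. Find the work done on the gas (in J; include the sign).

V₁ = nRT₁/P₁ = 5.29×8.314×624/151 = 182 L.
Polytropic n=1.21: T₂ = T₁(V₁/V₂)^(n−1) = 624×(0.211)^0.21 = 450 K; P₂ = P₁(V₁/V₂)^n = 23.0 kPa.
W = (P₁V₁−P₂V₂)/(n−1) = (151×182−23.0×860)/0.21 = 36400 J.
Work done on the gas = −W_by = -36400 J.

-36400 J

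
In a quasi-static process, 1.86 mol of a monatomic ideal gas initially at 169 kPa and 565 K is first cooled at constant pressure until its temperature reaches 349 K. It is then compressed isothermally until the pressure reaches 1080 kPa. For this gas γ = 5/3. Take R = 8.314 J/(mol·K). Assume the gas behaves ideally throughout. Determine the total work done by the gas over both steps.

-13400 J

V₁ = nRT₁/P₁ = 1.86×8.314×565/169 = 51.7 L.
Step 1 — Isobaric: P stays 169 kPa; V/T = const ⇒ T₂ = 349 K, V₂ = 31.9 L.
W = PΔV = 169×(31.9−51.7) kPa·L = -3340 J.
ΔU = nCvΔT = 1.86×12.5×(349−565) = -5010 J.
Q = ΔU + W = nCpΔT = -8350 J.
State after step 1: P = 169 kPa, V = 31.9 L, T = 349 K.
Step 2 — Isothermal: T stays 349 K; PV = const ⇒ V₂ = 5.00 L, P₂ = 1080 kPa.
ΔU = 0 (ideal gas, T constant).
W = nRT ln(V₂/V₁) = 1.86×8.314×349×ln(0.156) = -10000 J.
Q = ΔU + W = -10000 J.
Net over both steps: W = -13400 J, Q = -18400 J, ΔU = -5010 J.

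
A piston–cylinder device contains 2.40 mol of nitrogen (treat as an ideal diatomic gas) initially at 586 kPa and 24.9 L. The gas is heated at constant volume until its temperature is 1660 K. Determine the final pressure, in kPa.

T₁ = P₁V₁/(nR) = 586×24.9/(2.40×8.314) = 731 K.
Isochoric: V stays 24.9 L; P/T = const ⇒ T₂ = 1660 K, P₂ = 1330 kPa.

1330 kPa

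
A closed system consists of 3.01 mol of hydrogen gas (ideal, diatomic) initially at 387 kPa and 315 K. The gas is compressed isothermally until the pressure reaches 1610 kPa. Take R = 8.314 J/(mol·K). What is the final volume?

V₁ = nRT₁/P₁ = 3.01×8.314×315/387 = 20.4 L.
Isothermal: T stays 315 K; PV = const ⇒ V₂ = 4.90 L, P₂ = 1610 kPa.

4.90 L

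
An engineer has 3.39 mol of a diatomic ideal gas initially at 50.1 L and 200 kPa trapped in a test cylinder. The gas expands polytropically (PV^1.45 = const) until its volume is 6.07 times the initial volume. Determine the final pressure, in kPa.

14.6 kPa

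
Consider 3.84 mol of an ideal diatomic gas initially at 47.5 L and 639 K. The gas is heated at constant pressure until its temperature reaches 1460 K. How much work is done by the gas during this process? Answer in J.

P₁ = nRT₁/V₁ = 3.84×8.314×639/47.5 = 429 kPa.
Isobaric: P stays 429 kPa; V/T = const ⇒ T₂ = 1460 K, V₂ = 109 L.
W = PΔV = 429×(109−47.5) kPa·L = 26200 J.

26200 J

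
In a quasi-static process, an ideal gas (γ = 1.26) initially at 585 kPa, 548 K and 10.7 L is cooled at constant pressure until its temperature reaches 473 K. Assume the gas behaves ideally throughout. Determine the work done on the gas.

n = P₁V₁/(RT₁) = 585×10.7/(8.314×548) = 1.37 mol.
Isobaric: P stays 585 kPa; V/T = const ⇒ T₂ = 473 K, V₂ = 9.24 L.
W = PΔV = 585×(9.24−10.7) kPa·L = -857 J.
Work done on the gas = −W_by = 857 J.

857 J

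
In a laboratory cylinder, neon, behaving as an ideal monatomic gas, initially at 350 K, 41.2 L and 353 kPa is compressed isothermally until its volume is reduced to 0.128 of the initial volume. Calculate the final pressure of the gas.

Isothermal: T stays 350 K; PV = const ⇒ V₂ = 5.27 L, P₂ = 2760 kPa.

2760 kPa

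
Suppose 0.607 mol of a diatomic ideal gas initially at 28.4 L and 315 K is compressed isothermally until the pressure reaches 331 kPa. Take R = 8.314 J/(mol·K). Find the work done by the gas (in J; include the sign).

P₁ = nRT₁/V₁ = 0.607×8.314×315/28.4 = 56.0 kPa.
Isothermal: T stays 315 K; PV = const ⇒ V₂ = 4.80 L, P₂ = 331 kPa.
W = nRT ln(V₂/V₁) = 0.607×8.314×315×ln(0.169) = -2830 J.

-2830 J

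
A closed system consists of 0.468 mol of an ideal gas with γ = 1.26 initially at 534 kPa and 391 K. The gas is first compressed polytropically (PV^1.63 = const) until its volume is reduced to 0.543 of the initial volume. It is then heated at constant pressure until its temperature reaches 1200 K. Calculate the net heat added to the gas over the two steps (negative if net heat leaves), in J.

13400 J

V₁ = nRT₁/P₁ = 0.468×8.314×391/534 = 2.85 L.
Step 1 — Polytropic n=1.63: T₂ = T₁(V₁/V₂)^(n−1) = 391×(1.84)^0.63 = 574 K; P₂ = P₁(V₁/V₂)^n = 1440 kPa.
W = (P₁V₁−P₂V₂)/(n−1) = (534×2.85−1440×1.55)/0.63 = -1130 J.
ΔU = nCvΔT = 0.468×32.0×(574−391) = 2750 J.
Q = ΔU + W = 1610 J.
State after step 1: P = 1440 kPa, V = 1.55 L, T = 574 K.
Step 2 — Isobaric: P stays 1440 kPa; V/T = const ⇒ T₂ = 1200 K, V₂ = 3.23 L.
W = PΔV = 1440×(3.23−1.55) kPa·L = 2430 J.
ΔU = nCvΔT = 0.468×32.0×(1200−574) = 9360 J.
Q = ΔU + W = nCpΔT = 11800 J.
Net over both steps: W = 1300 J, Q = 13400 J, ΔU = 12100 J.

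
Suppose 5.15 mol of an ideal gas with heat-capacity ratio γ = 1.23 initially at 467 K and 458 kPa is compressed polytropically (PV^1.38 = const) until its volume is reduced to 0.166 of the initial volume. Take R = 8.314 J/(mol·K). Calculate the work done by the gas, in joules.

V₁ = nRT₁/P₁ = 5.15×8.314×467/458 = 43.7 L.
Polytropic n=1.38: T₂ = T₁(V₁/V₂)^(n−1) = 467×(6.02)^0.38 = 924 K; P₂ = P₁(V₁/V₂)^n = 5460 kPa.
W = (P₁V₁−P₂V₂)/(n−1) = (458×43.7−5460×7.25)/0.38 = -51500 J.

-51500 J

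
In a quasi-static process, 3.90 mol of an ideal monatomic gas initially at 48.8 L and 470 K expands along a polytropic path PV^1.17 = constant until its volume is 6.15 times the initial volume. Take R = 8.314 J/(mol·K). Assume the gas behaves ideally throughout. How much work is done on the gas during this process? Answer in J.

P₁ = nRT₁/V₁ = 3.90×8.314×470/48.8 = 312 kPa.
Polytropic n=1.17: T₂ = T₁(V₁/V₂)^(n−1) = 470×(0.163)^0.17 = 345 K; P₂ = P₁(V₁/V₂)^n = 37.3 kPa.
W = (P₁V₁−P₂V₂)/(n−1) = (312×48.8−37.3×300)/0.17 = 23800 J.
Work done on the gas = −W_by = -23800 J.

-23800 J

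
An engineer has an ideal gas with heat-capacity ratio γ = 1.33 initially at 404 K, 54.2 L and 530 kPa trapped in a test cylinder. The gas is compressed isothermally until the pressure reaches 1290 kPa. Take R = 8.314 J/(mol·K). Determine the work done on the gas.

25600 J

n = P₁V₁/(RT₁) = 530×54.2/(8.314×404) = 8.55 mol.
Isothermal: T stays 404 K; PV = const ⇒ V₂ = 22.3 L, P₂ = 1290 kPa.
W = nRT ln(V₂/V₁) = 8.55×8.314×404×ln(0.411) = -25600 J.
Work done on the gas = −W_by = 25600 J.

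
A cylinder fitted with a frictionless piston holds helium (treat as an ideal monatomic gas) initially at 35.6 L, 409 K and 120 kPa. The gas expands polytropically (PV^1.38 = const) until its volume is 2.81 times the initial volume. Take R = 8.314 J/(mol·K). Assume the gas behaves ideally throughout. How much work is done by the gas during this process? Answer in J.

n = P₁V₁/(RT₁) = 120×35.6/(8.314×409) = 1.26 mol.
Polytropic n=1.38: T₂ = T₁(V₁/V₂)^(n−1) = 409×(0.356)^0.38 = 276 K; P₂ = P₁(V₁/V₂)^n = 28.8 kPa.
W = (P₁V₁−P₂V₂)/(n−1) = (120×35.6−28.8×100)/0.38 = 3650 J.

3650 J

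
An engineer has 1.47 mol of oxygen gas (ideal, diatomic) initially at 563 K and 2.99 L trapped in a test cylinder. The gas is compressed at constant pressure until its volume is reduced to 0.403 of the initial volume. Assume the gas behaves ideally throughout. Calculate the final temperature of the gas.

P₁ = nRT₁/V₁ = 1.47×8.314×563/2.99 = 2300 kPa.
Isobaric: P stays 2300 kPa; V/T = const ⇒ T₂ = 227 K, V₂ = 1.20 L.

227 K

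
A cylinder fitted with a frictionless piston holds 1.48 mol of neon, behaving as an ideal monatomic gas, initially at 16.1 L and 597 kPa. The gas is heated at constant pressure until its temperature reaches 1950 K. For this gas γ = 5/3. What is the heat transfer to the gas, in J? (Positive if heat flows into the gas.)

36000 J

T₁ = P₁V₁/(nR) = 597×16.1/(1.48×8.314) = 781 K.
Isobaric: P stays 597 kPa; V/T = const ⇒ T₂ = 1950 K, V₂ = 40.2 L.
W = PΔV = 597×(40.2−16.1) kPa·L = 14400 J.
ΔU = nCvΔT = 1.48×12.5×(1950−781) = 21600 J.
Q = ΔU + W = nCpΔT = 36000 J.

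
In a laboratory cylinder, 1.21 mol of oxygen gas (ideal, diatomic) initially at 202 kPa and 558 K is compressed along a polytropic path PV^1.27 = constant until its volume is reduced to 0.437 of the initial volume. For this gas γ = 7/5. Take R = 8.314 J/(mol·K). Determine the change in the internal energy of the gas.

3510 J

V₁ = nRT₁/P₁ = 1.21×8.314×558/202 = 27.8 L.
Polytropic n=1.27: T₂ = T₁(V₁/V₂)^(n−1) = 558×(2.29)^0.27 = 698 K; P₂ = P₁(V₁/V₂)^n = 578 kPa.
For an ideal gas ΔU = nCvΔT with Cv = (5/2)R = 20.8 J/(mol·K).
ΔU = 1.21×20.8×(698−558) = 3510 J.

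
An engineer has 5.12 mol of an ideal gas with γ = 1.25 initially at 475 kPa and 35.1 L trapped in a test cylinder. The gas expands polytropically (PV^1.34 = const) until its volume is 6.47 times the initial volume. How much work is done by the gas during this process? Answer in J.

T₁ = P₁V₁/(nR) = 475×35.1/(5.12×8.314) = 392 K.
Polytropic n=1.34: T₂ = T₁(V₁/V₂)^(n−1) = 392×(0.155)^0.34 = 208 K; P₂ = P₁(V₁/V₂)^n = 38.9 kPa.
W = (P₁V₁−P₂V₂)/(n−1) = (475×35.1−38.9×227)/0.34 = 23000 J.

23000 J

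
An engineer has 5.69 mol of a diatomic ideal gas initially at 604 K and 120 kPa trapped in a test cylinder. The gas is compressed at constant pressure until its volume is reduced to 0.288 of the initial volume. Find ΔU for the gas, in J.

V₁ = nRT₁/P₁ = 5.69×8.314×604/120 = 238 L.
Isobaric: P stays 120 kPa; V/T = const ⇒ T₂ = 174 K, V₂ = 68.6 L.
For an ideal gas ΔU = nCvΔT with Cv = (5/2)R = 20.8 J/(mol·K).
ΔU = 5.69×20.8×(174−604) = -50900 J.

-50900 J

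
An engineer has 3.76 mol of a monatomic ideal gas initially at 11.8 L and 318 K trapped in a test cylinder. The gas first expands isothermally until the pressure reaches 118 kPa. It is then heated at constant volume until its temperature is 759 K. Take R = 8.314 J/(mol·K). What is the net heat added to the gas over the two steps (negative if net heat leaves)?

40200 J

P₁ = nRT₁/V₁ = 3.76×8.314×318/11.8 = 842 kPa.
Step 1 — Isothermal: T stays 318 K; PV = const ⇒ V₂ = 84.2 L, P₂ = 118 kPa.
ΔU = 0 (ideal gas, T constant).
W = nRT ln(V₂/V₁) = 3.76×8.314×318×ln(7.14) = 19500 J.
Q = ΔU + W = 19500 J.
State after step 1: P = 118 kPa, V = 84.2 L, T = 318 K.
Step 2 — Isochoric: V stays 84.2 L; P/T = const ⇒ T₂ = 759 K, P₂ = 282 kPa.
W = 0 (no volume change).
ΔU = nCvΔT = 3.76×12.5×(759−318) = 20700 J.
Q = ΔU = 20700 J.
Net over both steps: W = 19500 J, Q = 40200 J, ΔU = 20700 J.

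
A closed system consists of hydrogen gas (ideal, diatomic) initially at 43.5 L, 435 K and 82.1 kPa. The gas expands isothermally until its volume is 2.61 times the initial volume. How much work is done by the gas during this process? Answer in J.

3430 J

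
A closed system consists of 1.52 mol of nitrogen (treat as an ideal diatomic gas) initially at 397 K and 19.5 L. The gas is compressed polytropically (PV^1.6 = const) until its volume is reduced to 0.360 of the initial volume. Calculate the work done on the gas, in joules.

7070 J

P₁ = nRT₁/V₁ = 1.52×8.314×397/19.5 = 257 kPa.
Polytropic n=1.6: T₂ = T₁(V₁/V₂)^(n−1) = 397×(2.78)^0.60 = 733 K; P₂ = P₁(V₁/V₂)^n = 1320 kPa.
W = (P₁V₁−P₂V₂)/(n−1) = (257×19.5−1320×7.02)/0.60 = -7070 J.
Work done on the gas = −W_by = 7070 J.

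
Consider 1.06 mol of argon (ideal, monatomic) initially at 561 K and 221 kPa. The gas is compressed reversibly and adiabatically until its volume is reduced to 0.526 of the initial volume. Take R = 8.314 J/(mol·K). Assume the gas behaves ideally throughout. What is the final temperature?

861 K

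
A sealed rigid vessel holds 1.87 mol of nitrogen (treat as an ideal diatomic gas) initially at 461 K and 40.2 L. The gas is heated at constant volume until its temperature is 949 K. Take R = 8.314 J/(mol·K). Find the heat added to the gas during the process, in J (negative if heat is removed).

P₁ = nRT₁/V₁ = 1.87×8.314×461/40.2 = 178 kPa.
Isochoric: V stays 40.2 L; P/T = const ⇒ T₂ = 949 K, P₂ = 367 kPa.
W = 0 (no volume change).
ΔU = nCvΔT = 1.87×20.8×(949−461) = 19000 J.
Q = ΔU = 19000 J.

19000 J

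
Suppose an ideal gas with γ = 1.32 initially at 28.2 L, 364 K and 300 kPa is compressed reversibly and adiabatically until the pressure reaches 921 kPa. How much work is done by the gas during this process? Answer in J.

-8260 J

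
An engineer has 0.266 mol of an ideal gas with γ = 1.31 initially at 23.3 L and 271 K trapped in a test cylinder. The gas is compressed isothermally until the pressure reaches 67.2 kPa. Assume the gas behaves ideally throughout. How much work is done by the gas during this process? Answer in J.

P₁ = nRT₁/V₁ = 0.266×8.314×271/23.3 = 25.7 kPa.
Isothermal: T stays 271 K; PV = const ⇒ V₂ = 8.92 L, P₂ = 67.2 kPa.
W = nRT ln(V₂/V₁) = 0.266×8.314×271×ln(0.383) = -576 J.

-576 J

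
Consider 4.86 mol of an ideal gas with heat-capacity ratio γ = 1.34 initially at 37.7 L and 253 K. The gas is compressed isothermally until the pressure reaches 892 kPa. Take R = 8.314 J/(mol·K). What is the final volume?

P₁ = nRT₁/V₁ = 4.86×8.314×253/37.7 = 271 kPa.
Isothermal: T stays 253 K; PV = const ⇒ V₂ = 11.5 L, P₂ = 892 kPa.

11.5 L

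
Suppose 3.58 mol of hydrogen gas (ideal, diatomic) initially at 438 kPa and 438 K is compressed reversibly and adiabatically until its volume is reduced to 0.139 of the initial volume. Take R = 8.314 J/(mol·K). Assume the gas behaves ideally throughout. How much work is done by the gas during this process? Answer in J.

-39200 J

V₁ = nRT₁/P₁ = 3.58×8.314×438/438 = 29.8 L.
Adiabatic: TV^(γ−1) = const ⇒ T₂ = 438×(7.19)^0.400 = 964 K; PV^γ = const ⇒ P₂ = 6940 kPa.
ΔU = nCvΔT = 3.58×20.8×(964−438) = 39200 J.
Q = 0 for an adiabatic process, so W = −ΔU = -39200 J.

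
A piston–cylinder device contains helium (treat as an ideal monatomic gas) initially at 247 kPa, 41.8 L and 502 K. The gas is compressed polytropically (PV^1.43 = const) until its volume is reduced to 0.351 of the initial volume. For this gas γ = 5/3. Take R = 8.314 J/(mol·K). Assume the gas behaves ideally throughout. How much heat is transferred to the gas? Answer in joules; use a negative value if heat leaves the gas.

-4850 J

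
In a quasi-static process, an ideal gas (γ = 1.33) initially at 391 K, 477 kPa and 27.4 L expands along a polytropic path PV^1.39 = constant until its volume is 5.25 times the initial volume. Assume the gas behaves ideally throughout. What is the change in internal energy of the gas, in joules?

n = P₁V₁/(RT₁) = 477×27.4/(8.314×391) = 4.02 mol.
Polytropic n=1.39: T₂ = T₁(V₁/V₂)^(n−1) = 391×(0.190)^0.39 = 205 K; P₂ = P₁(V₁/V₂)^n = 47.6 kPa.
For an ideal gas ΔU = nCvΔT with Cv = R/(γ−1) = 25.2 J/(mol·K).
ΔU = 4.02×25.2×(205−391) = -18900 J.

-18900 J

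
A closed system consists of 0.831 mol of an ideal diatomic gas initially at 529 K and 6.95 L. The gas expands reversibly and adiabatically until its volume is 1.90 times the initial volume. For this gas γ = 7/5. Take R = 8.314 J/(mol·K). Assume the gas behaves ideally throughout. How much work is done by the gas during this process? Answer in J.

2070 J

P₁ = nRT₁/V₁ = 0.831×8.314×529/6.95 = 526 kPa.
Adiabatic: TV^(γ−1) = const ⇒ T₂ = 529×(0.526)^0.400 = 409 K; PV^γ = const ⇒ P₂ = 214 kPa.
ΔU = nCvΔT = 0.831×20.8×(409−529) = -2070 J.
Q = 0 for an adiabatic process, so W = −ΔU = 2070 J.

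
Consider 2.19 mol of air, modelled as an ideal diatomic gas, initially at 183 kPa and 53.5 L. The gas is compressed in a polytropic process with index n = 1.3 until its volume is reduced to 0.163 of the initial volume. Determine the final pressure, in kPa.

T₁ = P₁V₁/(nR) = 183×53.5/(2.19×8.314) = 538 K.
Polytropic n=1.3: T₂ = T₁(V₁/V₂)^(n−1) = 538×(6.13)^0.30 = 927 K; P₂ = P₁(V₁/V₂)^n = 1930 kPa.

1930 kPa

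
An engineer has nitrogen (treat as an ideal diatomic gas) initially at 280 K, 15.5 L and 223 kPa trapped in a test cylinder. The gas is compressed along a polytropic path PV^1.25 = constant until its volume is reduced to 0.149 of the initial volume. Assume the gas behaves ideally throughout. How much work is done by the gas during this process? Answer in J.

n = P₁V₁/(RT₁) = 223×15.5/(8.314×280) = 1.48 mol.
Polytropic n=1.25: T₂ = T₁(V₁/V₂)^(n−1) = 280×(6.71)^0.25 = 451 K; P₂ = P₁(V₁/V₂)^n = 2410 kPa.
W = (P₁V₁−P₂V₂)/(n−1) = (223×15.5−2410×2.31)/0.25 = -8430 J.

-8430 J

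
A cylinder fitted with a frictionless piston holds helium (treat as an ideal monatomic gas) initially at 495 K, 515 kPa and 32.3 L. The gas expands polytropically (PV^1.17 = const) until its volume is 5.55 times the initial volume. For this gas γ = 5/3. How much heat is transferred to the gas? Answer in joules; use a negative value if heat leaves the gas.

18400 J

n = P₁V₁/(RT₁) = 515×32.3/(8.314×495) = 4.04 mol.
Polytropic n=1.17: T₂ = T₁(V₁/V₂)^(n−1) = 495×(0.180)^0.17 = 370 K; P₂ = P₁(V₁/V₂)^n = 69.3 kPa.
W = (P₁V₁−P₂V₂)/(n−1) = (515×32.3−69.3×179)/0.17 = 24700 J.
ΔU = nCvΔT = 4.04×12.5×(370−495) = -6310 J.
Q = ΔU + W = 18400 J.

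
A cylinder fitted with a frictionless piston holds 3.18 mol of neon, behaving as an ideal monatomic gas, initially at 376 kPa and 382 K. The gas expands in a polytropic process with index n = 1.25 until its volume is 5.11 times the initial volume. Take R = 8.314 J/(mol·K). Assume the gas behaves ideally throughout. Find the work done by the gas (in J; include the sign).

13500 J

V₁ = nRT₁/P₁ = 3.18×8.314×382/376 = 26.9 L.
Polytropic n=1.25: T₂ = T₁(V₁/V₂)^(n−1) = 382×(0.196)^0.25 = 254 K; P₂ = P₁(V₁/V₂)^n = 48.9 kPa.
W = (P₁V₁−P₂V₂)/(n−1) = (376×26.9−48.9×137)/0.25 = 13500 J.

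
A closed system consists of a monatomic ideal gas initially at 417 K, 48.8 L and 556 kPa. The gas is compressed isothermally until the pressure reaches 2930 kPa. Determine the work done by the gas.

-45100 J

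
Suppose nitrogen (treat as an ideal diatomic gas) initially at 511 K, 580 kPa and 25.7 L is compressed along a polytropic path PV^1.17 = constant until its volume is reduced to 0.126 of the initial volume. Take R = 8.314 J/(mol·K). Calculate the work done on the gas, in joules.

n = P₁V₁/(RT₁) = 580×25.7/(8.314×511) = 3.51 mol.
Polytropic n=1.17: T₂ = T₁(V₁/V₂)^(n−1) = 511×(7.94)^0.17 = 727 K; P₂ = P₁(V₁/V₂)^n = 6550 kPa.
W = (P₁V₁−P₂V₂)/(n−1) = (580×25.7−6550×3.24)/0.17 = -37000 J.
Work done on the gas = −W_by = 37000 J.

37000 J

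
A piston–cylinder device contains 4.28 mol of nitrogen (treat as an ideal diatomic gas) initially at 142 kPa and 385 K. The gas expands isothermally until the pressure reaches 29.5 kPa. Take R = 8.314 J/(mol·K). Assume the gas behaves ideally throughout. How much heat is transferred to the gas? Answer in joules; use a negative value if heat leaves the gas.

V₁ = nRT₁/P₁ = 4.28×8.314×385/142 = 96.5 L.
Isothermal: T stays 385 K; PV = const ⇒ V₂ = 464 L, P₂ = 29.5 kPa.
ΔU = 0 (ideal gas, T constant).
W = nRT ln(V₂/V₁) = 4.28×8.314×385×ln(4.81) = 21500 J.
Q = ΔU + W = 21500 J.

21500 J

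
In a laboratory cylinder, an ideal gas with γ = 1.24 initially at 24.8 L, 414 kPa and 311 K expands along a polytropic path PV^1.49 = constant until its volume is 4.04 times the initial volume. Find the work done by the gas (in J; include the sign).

10400 J

n = P₁V₁/(RT₁) = 414×24.8/(8.314×311) = 3.97 mol.
Polytropic n=1.49: T₂ = T₁(V₁/V₂)^(n−1) = 311×(0.248)^0.49 = 157 K; P₂ = P₁(V₁/V₂)^n = 51.7 kPa.
W = (P₁V₁−P₂V₂)/(n−1) = (414×24.8−51.7×100)/0.49 = 10400 J.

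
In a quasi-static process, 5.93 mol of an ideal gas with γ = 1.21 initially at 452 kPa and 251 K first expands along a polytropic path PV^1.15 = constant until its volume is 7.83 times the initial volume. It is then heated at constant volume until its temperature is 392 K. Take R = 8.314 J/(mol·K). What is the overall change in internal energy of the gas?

33100 J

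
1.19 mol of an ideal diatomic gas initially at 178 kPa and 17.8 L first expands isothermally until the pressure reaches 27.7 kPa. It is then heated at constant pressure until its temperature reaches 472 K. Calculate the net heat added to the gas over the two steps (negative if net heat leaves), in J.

11100 J

T₁ = P₁V₁/(nR) = 178×17.8/(1.19×8.314) = 320 K.
Step 1 — Isothermal: T stays 320 K; PV = const ⇒ V₂ = 114 L, P₂ = 27.7 kPa.
ΔU = 0 (ideal gas, T constant).
W = nRT ln(V₂/V₁) = 1.19×8.314×320×ln(6.43) = 5890 J.
Q = ΔU + W = 5890 J.
State after step 1: P = 27.7 kPa, V = 114 L, T = 320 K.
Step 2 — Isobaric: P stays 27.7 kPa; V/T = const ⇒ T₂ = 472 K, V₂ = 169 L.
W = PΔV = 27.7×(169−114) kPa·L = 1500 J.
ΔU = nCvΔT = 1.19×20.8×(472−320) = 3750 J.
Q = ΔU + W = nCpΔT = 5250 J.
Net over both steps: W = 7400 J, Q = 11100 J, ΔU = 3750 J.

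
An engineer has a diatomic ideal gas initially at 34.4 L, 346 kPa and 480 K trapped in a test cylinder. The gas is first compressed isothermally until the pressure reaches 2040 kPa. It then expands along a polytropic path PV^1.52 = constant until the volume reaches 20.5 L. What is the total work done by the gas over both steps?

n = P₁V₁/(RT₁) = 346×34.4/(8.314×480) = 2.98 mol.
Step 1 — Isothermal: T stays 480 K; PV = const ⇒ V₂ = 5.83 L, P₂ = 2040 kPa.
ΔU = 0 (ideal gas, T constant).
W = nRT ln(V₂/V₁) = 2.98×8.314×480×ln(0.170) = -21100 J.
Q = ΔU + W = -21100 J.
State after step 1: P = 2040 kPa, V = 5.83 L, T = 480 K.
Step 2 — Polytropic n=1.52: T₂ = T₁(V₁/V₂)^(n−1) = 480×(0.285)^0.52 = 250 K; P₂ = P₁(V₁/V₂)^n = 302 kPa.
W = (P₁V₁−P₂V₂)/(n−1) = (2040×5.83−302×20.5)/0.52 = 11000 J.
ΔU = nCvΔT = 2.98×20.8×(250−480) = -14300 J.
Q = ΔU + W = -3290 J.
Net over both steps: W = -10100 J, Q = -24400 J, ΔU = -14300 J.

-10100 J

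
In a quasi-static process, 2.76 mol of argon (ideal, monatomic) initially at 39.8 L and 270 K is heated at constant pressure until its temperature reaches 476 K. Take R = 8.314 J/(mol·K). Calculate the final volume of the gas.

P₁ = nRT₁/V₁ = 2.76×8.314×270/39.8 = 156 kPa.
Isobaric: P stays 156 kPa; V/T = const ⇒ T₂ = 476 K, V₂ = 70.2 L.

70.2 L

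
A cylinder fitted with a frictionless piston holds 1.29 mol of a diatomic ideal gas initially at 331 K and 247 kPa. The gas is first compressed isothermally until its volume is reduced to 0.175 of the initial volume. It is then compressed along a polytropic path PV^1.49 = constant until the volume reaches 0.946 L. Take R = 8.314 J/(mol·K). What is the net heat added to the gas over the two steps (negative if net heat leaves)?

-5190 J

V₁ = nRT₁/P₁ = 1.29×8.314×331/247 = 14.4 L.
Step 1 — Isothermal: T stays 331 K; PV = const ⇒ V₂ = 2.52 L, P₂ = 1410 kPa.
ΔU = 0 (ideal gas, T constant).
W = nRT ln(V₂/V₁) = 1.29×8.314×331×ln(0.175) = -6190 J.
Q = ΔU + W = -6190 J.
State after step 1: P = 1410 kPa, V = 2.52 L, T = 331 K.
Step 2 — Polytropic n=1.49: T₂ = T₁(V₁/V₂)^(n−1) = 331×(2.66)^0.49 = 534 K; P₂ = P₁(V₁/V₂)^n = 6060 kPa.
W = (P₁V₁−P₂V₂)/(n−1) = (1410×2.52−6060×0.946)/0.49 = -4450 J.
ΔU = nCvΔT = 1.29×20.8×(534−331) = 5460 J.
Q = ΔU + W = 1000 J.
Net over both steps: W = -10600 J, Q = -5190 J, ΔU = 5460 J.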